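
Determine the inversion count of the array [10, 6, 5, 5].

Finding inversions in [10, 6, 5, 5]:

(0, 1): arr[0]=10 > arr[1]=6
(0, 2): arr[0]=10 > arr[2]=5
(0, 3): arr[0]=10 > arr[3]=5
(1, 2): arr[1]=6 > arr[2]=5
(1, 3): arr[1]=6 > arr[3]=5

Total inversions: 5

The array has 5 inversion(s): (0,1), (0,2), (0,3), (1,2), (1,3). Each pair (i,j) satisfies i < j and arr[i] > arr[j].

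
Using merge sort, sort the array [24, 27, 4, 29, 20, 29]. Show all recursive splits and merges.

Merge sort trace:

Split: [24, 27, 4, 29, 20, 29] -> [24, 27, 4] and [29, 20, 29]
  Split: [24, 27, 4] -> [24] and [27, 4]
    Split: [27, 4] -> [27] and [4]
    Merge: [27] + [4] -> [4, 27]
  Merge: [24] + [4, 27] -> [4, 24, 27]
  Split: [29, 20, 29] -> [29] and [20, 29]
    Split: [20, 29] -> [20] and [29]
    Merge: [20] + [29] -> [20, 29]
  Merge: [29] + [20, 29] -> [20, 29, 29]
Merge: [4, 24, 27] + [20, 29, 29] -> [4, 20, 24, 27, 29, 29]

Final sorted array: [4, 20, 24, 27, 29, 29]

The merge sort proceeds by recursively splitting the array and merging sorted halves.
After all merges, the sorted array is [4, 20, 24, 27, 29, 29].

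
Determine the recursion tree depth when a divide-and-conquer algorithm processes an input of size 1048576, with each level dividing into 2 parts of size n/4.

For divide and conquer with division factor 4:

Problem sizes at each level:
Level 0: 1048576
Level 1: 262144
Level 2: 65536
Level 3: 16384
Level 4: 4096
Level 5: 1024
Level 6: 256
Level 7: 64
Level 8: 16
Level 9: 4
Level 10: 1

The root is level 0 and the size-1 base case is level 10 (the tree spans levels 0 through 10, i.e. 11 levels counting the root), so the depth is the number of divisions: log_4(1048576) = 10

The recursion tree depth is log_4(1048576) = 10. At each level, the problem size is divided by 4, so it takes 10 divisions to reduce to a base case of size 1. The algorithm makes 2 recursive calls at each level.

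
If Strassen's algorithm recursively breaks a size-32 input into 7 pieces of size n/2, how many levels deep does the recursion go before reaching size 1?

For divide and conquer with division factor 2:

Problem sizes at each level:
Level 0: 32
Level 1: 16
Level 2: 8
Level 3: 4
Level 4: 2
Level 5: 1

The root is level 0 and the size-1 base case is level 5 (the tree spans levels 0 through 5, i.e. 6 levels counting the root), so the depth is the number of divisions: log_2(32) = 5

The recursion tree depth is log_2(32) = 5. At each level, the problem size is divided by 2, so it takes 5 divisions to reduce to a base case of size 1. The algorithm makes 7 recursive calls at each level.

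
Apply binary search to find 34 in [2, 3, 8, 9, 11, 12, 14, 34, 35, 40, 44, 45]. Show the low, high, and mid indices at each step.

Binary search for 34 in [2, 3, 8, 9, 11, 12, 14, 34, 35, 40, 44, 45]:

lo=0, hi=11, mid=5, arr[mid]=12 -> 12 < 34, search right half
lo=6, hi=11, mid=8, arr[mid]=35 -> 35 > 34, search left half
lo=6, hi=7, mid=6, arr[mid]=14 -> 14 < 34, search right half
lo=7, hi=7, mid=7, arr[mid]=34 -> Found target at index 7!

Binary search finds 34 at index 7 after 4 comparisons. The search repeatedly halves the search space by comparing with the middle element.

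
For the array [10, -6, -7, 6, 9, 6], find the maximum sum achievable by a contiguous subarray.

Using Kadane's algorithm on [10, -6, -7, 6, 9, 6]:

Scanning through the array:
Position 1 (value -6): max_ending_here = 4, max_so_far = 10
Position 2 (value -7): max_ending_here = -3, max_so_far = 10
Position 3 (value 6): max_ending_here = 6, max_so_far = 10
Position 4 (value 9): max_ending_here = 15, max_so_far = 15
Position 5 (value 6): max_ending_here = 21, max_so_far = 21

Maximum subarray: [6, 9, 6]
Maximum sum: 21

The maximum subarray is [6, 9, 6] with sum 21. This subarray runs from index 3 to index 5.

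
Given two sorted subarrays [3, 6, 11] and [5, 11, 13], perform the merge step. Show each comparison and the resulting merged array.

Merging process:

Compare 3 vs 5: take 3 from left. Merged: [3]
Compare 6 vs 5: take 5 from right. Merged: [3, 5]
Compare 6 vs 11: take 6 from left. Merged: [3, 5, 6]
Compare 11 vs 11: take 11 from left. Merged: [3, 5, 6, 11]
Append remaining from right: [11, 13]. Merged: [3, 5, 6, 11, 11, 13]

Final merged array: [3, 5, 6, 11, 11, 13]
Total comparisons: 4

The merged array is [3, 5, 6, 11, 11, 13], requiring 4 comparisons. The merge step runs in O(n) time where n is the total number of elements.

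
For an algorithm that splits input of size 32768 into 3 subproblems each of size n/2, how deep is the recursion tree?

For divide and conquer with division factor 2:

Problem sizes at each level:
Level 0: 32768
Level 1: 16384
Level 2: 8192
Level 3: 4096
Level 4: 2048
Level 5: 1024
Level 6: 512
Level 7: 256
Level 8: 128
Level 9: 64
Level 10: 32
Level 11: 16
Level 12: 8
Level 13: 4
Level 14: 2
Level 15: 1

The root is level 0 and the size-1 base case is level 15 (the tree spans levels 0 through 15, i.e. 16 levels counting the root), so the depth is the number of divisions: log_2(32768) = 15

The recursion tree depth is log_2(32768) = 15. At each level, the problem size is divided by 2, so it takes 15 divisions to reduce to a base case of size 1. The algorithm makes 3 recursive calls at each level.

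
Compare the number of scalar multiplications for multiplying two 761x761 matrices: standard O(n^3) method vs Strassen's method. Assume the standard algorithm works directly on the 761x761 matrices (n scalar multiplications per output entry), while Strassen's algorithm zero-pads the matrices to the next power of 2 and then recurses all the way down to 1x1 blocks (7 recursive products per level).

Matrix multiplication for 761x761 matrices:

Strassen's algorithm requires power-of-2 dimensions. Pad 761x761 to 1024x1024 (next power of 2).

Standard algorithm: 761^3 = 440711081 multiplications
Strassen's algorithm: 7^(log2(1024)) = 7^10 = 282475249 multiplications
Savings: 440711081 - 282475249 = 158235832 multiplications

Standard: 440711081 multiplications (761^3). Strassen: 282475249 multiplications (7^10, after padding to 1024x1024). Strassen reduces 8 recursive multiplications to 7 at each level.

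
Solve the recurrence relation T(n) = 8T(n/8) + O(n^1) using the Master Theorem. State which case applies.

Master Theorem for T(n) = 8T(n/8) + O(n^1):

a = 8, b = 8, c = 1
log_b(a) = log_8(8) = 1.0000

Case 2: c = 1 = log_8(8) = 1.0000
T(n) = O(n^1 log n) = O(n log n)

For T(n) = 8T(n/8) + O(n^1): log_8(8) = 1.0000. This is Case 2 of the Master Theorem (c = log_b(a), equal work at all levels), giving O(n log n).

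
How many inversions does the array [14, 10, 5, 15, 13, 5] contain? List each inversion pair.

Finding inversions in [14, 10, 5, 15, 13, 5]:

(0, 1): arr[0]=14 > arr[1]=10
(0, 2): arr[0]=14 > arr[2]=5
(0, 4): arr[0]=14 > arr[4]=13
(0, 5): arr[0]=14 > arr[5]=5
(1, 2): arr[1]=10 > arr[2]=5
(1, 5): arr[1]=10 > arr[5]=5
(3, 4): arr[3]=15 > arr[4]=13
(3, 5): arr[3]=15 > arr[5]=5
(4, 5): arr[4]=13 > arr[5]=5

Total inversions: 9

The array has 9 inversion(s): (0,1), (0,2), (0,4), (0,5), (1,2), (1,5), (3,4), (3,5), (4,5). Each pair (i,j) satisfies i < j and arr[i] > arr[j].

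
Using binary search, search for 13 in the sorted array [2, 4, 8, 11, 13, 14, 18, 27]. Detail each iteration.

Binary search for 13 in [2, 4, 8, 11, 13, 14, 18, 27]:

lo=0, hi=7, mid=3, arr[mid]=11 -> 11 < 13, search right half
lo=4, hi=7, mid=5, arr[mid]=14 -> 14 > 13, search left half
lo=4, hi=4, mid=4, arr[mid]=13 -> Found target at index 4!

Binary search finds 13 at index 4 after 3 comparisons. The search repeatedly halves the search space by comparing with the middle element.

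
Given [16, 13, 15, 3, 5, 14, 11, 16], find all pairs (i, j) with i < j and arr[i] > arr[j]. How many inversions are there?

Finding inversions in [16, 13, 15, 3, 5, 14, 11, 16]:

(0, 1): arr[0]=16 > arr[1]=13
(0, 2): arr[0]=16 > arr[2]=15
(0, 3): arr[0]=16 > arr[3]=3
(0, 4): arr[0]=16 > arr[4]=5
(0, 5): arr[0]=16 > arr[5]=14
(0, 6): arr[0]=16 > arr[6]=11
(1, 3): arr[1]=13 > arr[3]=3
(1, 4): arr[1]=13 > arr[4]=5
(1, 6): arr[1]=13 > arr[6]=11
(2, 3): arr[2]=15 > arr[3]=3
(2, 4): arr[2]=15 > arr[4]=5
(2, 5): arr[2]=15 > arr[5]=14
(2, 6): arr[2]=15 > arr[6]=11
(5, 6): arr[5]=14 > arr[6]=11

Total inversions: 14

The array has 14 inversion(s): (0,1), (0,2), (0,3), (0,4), (0,5), (0,6), (1,3), (1,4), (1,6), (2,3), (2,4), (2,5), (2,6), (5,6). Each pair (i,j) satisfies i < j and arr[i] > arr[j].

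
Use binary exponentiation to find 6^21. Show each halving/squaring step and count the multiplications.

Computing 6^21 by squaring (build up from 6^1; each line after the first costs one multiplication):

6^1 = 6
6^2 = (6^1)^2 = 6^2 = 36
6^4 = (6^2)^2 = 36^2 = 1296
6^5 = 6 * 6^4 = 6 * 1296 = 7776
6^10 = (6^5)^2 = 7776^2 = 60466176
6^20 = (6^10)^2 = 60466176^2 = 3656158440062976
6^21 = 6 * 6^20 = 6 * 3656158440062976 = 21936950640377856

Result: 21936950640377856
Multiplications needed: 6 (6 lines after 6^1)

6^21 = 21936950640377856. Using exponentiation by squaring, this requires 6 multiplications. The key idea: if the exponent is even, square the half-power; if odd, multiply by the base once.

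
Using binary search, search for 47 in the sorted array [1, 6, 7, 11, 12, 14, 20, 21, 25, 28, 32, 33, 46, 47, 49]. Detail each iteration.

Binary search for 47 in [1, 6, 7, 11, 12, 14, 20, 21, 25, 28, 32, 33, 46, 47, 49]:

lo=0, hi=14, mid=7, arr[mid]=21 -> 21 < 47, search right half
lo=8, hi=14, mid=11, arr[mid]=33 -> 33 < 47, search right half
lo=12, hi=14, mid=13, arr[mid]=47 -> Found target at index 13!

Binary search finds 47 at index 13 after 3 comparisons. The search repeatedly halves the search space by comparing with the middle element.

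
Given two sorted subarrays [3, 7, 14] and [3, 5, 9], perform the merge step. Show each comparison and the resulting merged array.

Merging process:

Compare 3 vs 3: take 3 from left. Merged: [3]
Compare 7 vs 3: take 3 from right. Merged: [3, 3]
Compare 7 vs 5: take 5 from right. Merged: [3, 3, 5]
Compare 7 vs 9: take 7 from left. Merged: [3, 3, 5, 7]
Compare 14 vs 9: take 9 from right. Merged: [3, 3, 5, 7, 9]
Append remaining from left: [14]. Merged: [3, 3, 5, 7, 9, 14]

Final merged array: [3, 3, 5, 7, 9, 14]
Total comparisons: 5

The merged array is [3, 3, 5, 7, 9, 14], requiring 5 comparisons. The merge step runs in O(n) time where n is the total number of elements.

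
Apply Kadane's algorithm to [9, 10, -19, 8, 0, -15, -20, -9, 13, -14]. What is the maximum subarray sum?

Using Kadane's algorithm on [9, 10, -19, 8, 0, -15, -20, -9, 13, -14]:

Scanning through the array:
Position 1 (value 10): max_ending_here = 19, max_so_far = 19
Position 2 (value -19): max_ending_here = 0, max_so_far = 19
Position 3 (value 8): max_ending_here = 8, max_so_far = 19
Position 4 (value 0): max_ending_here = 8, max_so_far = 19
Position 5 (value -15): max_ending_here = -7, max_so_far = 19
Position 6 (value -20): max_ending_here = -20, max_so_far = 19
Position 7 (value -9): max_ending_here = -9, max_so_far = 19
Position 8 (value 13): max_ending_here = 13, max_so_far = 19
Position 9 (value -14): max_ending_here = -1, max_so_far = 19

Maximum subarray: [9, 10]
Maximum sum: 19

The maximum subarray is [9, 10] with sum 19. This subarray runs from index 0 to index 1.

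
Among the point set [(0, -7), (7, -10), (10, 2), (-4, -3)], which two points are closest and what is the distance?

Computing all pairwise distances among 4 points:

d((0, -7), (7, -10)) = 7.6158
d((0, -7), (10, 2)) = 13.4536
d((0, -7), (-4, -3)) = 5.6569 <-- minimum
d((7, -10), (10, 2)) = 12.3693
d((7, -10), (-4, -3)) = 13.0384
d((10, 2), (-4, -3)) = 14.8661

Closest pair: (0, -7) and (-4, -3) with distance 5.6569

The closest pair is (0, -7) and (-4, -3) with Euclidean distance 5.6569. For 4 points, brute-force pairwise comparison is shown above. For large n, the divide-and-conquer algorithm (sort by x, recurse on halves, check the dividing strip) achieves O(n log n).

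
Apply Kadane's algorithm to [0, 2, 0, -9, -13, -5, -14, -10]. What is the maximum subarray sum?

Using Kadane's algorithm on [0, 2, 0, -9, -13, -5, -14, -10]:

Scanning through the array:
Position 1 (value 2): max_ending_here = 2, max_so_far = 2
Position 2 (value 0): max_ending_here = 2, max_so_far = 2
Position 3 (value -9): max_ending_here = -7, max_so_far = 2
Position 4 (value -13): max_ending_here = -13, max_so_far = 2
Position 5 (value -5): max_ending_here = -5, max_so_far = 2
Position 6 (value -14): max_ending_here = -14, max_so_far = 2
Position 7 (value -10): max_ending_here = -10, max_so_far = 2

Maximum subarray: [0, 2]
Maximum sum: 2

The maximum subarray is [0, 2] with sum 2. This subarray runs from index 0 to index 1.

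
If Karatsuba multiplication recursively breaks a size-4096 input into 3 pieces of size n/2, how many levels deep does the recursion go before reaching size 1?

For divide and conquer with division factor 2:

Problem sizes at each level:
Level 0: 4096
Level 1: 2048
Level 2: 1024
Level 3: 512
Level 4: 256
Level 5: 128
Level 6: 64
Level 7: 32
Level 8: 16
Level 9: 8
Level 10: 4
Level 11: 2
Level 12: 1

The root is level 0 and the size-1 base case is level 12 (the tree spans levels 0 through 12, i.e. 13 levels counting the root), so the depth is the number of divisions: log_2(4096) = 12

The recursion tree depth is log_2(4096) = 12. At each level, the problem size is divided by 2, so it takes 12 divisions to reduce to a base case of size 1. The algorithm makes 3 recursive calls at each level.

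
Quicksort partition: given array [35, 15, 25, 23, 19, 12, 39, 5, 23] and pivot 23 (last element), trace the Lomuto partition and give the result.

Lomuto partition with pivot = 23:

Initial array: [35, 15, 25, 23, 19, 12, 39, 5, 23]

arr[0]=35 > 23: no swap
arr[1]=15 <= 23: swap with position 0, array becomes [15, 35, 25, 23, 19, 12, 39, 5, 23]
arr[2]=25 > 23: no swap
arr[3]=23 <= 23: swap with position 1, array becomes [15, 23, 25, 35, 19, 12, 39, 5, 23]
arr[4]=19 <= 23: swap with position 2, array becomes [15, 23, 19, 35, 25, 12, 39, 5, 23]
arr[5]=12 <= 23: swap with position 3, array becomes [15, 23, 19, 12, 25, 35, 39, 5, 23]
arr[6]=39 > 23: no swap
arr[7]=5 <= 23: swap with position 4, array becomes [15, 23, 19, 12, 5, 35, 39, 25, 23]

Place pivot at position 5: [15, 23, 19, 12, 5, 23, 39, 25, 35]
Pivot position: 5

After partitioning with pivot 23, the array becomes [15, 23, 19, 12, 5, 23, 39, 25, 35]. The pivot is placed at index 5. All elements to the left of the pivot are <= 23, and all elements to the right are > 23.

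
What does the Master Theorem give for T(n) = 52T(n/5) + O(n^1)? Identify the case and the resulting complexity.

Master Theorem for T(n) = 52T(n/5) + O(n^1):

a = 52, b = 5, c = 1
log_b(a) = log_5(52) = 2.4550

Case 1: c = 1 < log_5(52) = 2.4550
T(n) = O(n^(log_5 52))

For T(n) = 52T(n/5) + O(n^1): log_5(52) = 2.4550. This is Case 1 of the Master Theorem (c < log_b(a), work dominated by leaves), giving O(n^(log_5 52)).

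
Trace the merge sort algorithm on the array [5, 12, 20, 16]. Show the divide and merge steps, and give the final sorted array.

Merge sort trace:

Split: [5, 12, 20, 16] -> [5, 12] and [20, 16]
  Split: [5, 12] -> [5] and [12]
  Merge: [5] + [12] -> [5, 12]
  Split: [20, 16] -> [20] and [16]
  Merge: [20] + [16] -> [16, 20]
Merge: [5, 12] + [16, 20] -> [5, 12, 16, 20]

Final sorted array: [5, 12, 16, 20]

The merge sort proceeds by recursively splitting the array and merging sorted halves.
After all merges, the sorted array is [5, 12, 16, 20].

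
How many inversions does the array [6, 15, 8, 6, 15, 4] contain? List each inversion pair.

Finding inversions in [6, 15, 8, 6, 15, 4]:

(0, 5): arr[0]=6 > arr[5]=4
(1, 2): arr[1]=15 > arr[2]=8
(1, 3): arr[1]=15 > arr[3]=6
(1, 5): arr[1]=15 > arr[5]=4
(2, 3): arr[2]=8 > arr[3]=6
(2, 5): arr[2]=8 > arr[5]=4
(3, 5): arr[3]=6 > arr[5]=4
(4, 5): arr[4]=15 > arr[5]=4

Total inversions: 8

The array has 8 inversion(s): (0,5), (1,2), (1,3), (1,5), (2,3), (2,5), (3,5), (4,5). Each pair (i,j) satisfies i < j and arr[i] > arr[j].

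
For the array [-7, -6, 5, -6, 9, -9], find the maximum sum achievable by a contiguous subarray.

Using Kadane's algorithm on [-7, -6, 5, -6, 9, -9]:

Scanning through the array:
Position 1 (value -6): max_ending_here = -6, max_so_far = -6
Position 2 (value 5): max_ending_here = 5, max_so_far = 5
Position 3 (value -6): max_ending_here = -1, max_so_far = 5
Position 4 (value 9): max_ending_here = 9, max_so_far = 9
Position 5 (value -9): max_ending_here = 0, max_so_far = 9

Maximum subarray: [9]
Maximum sum: 9

The maximum subarray is [9] with sum 9. This subarray runs from index 4 to index 4.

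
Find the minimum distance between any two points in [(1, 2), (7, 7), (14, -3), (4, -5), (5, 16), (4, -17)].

Computing all pairwise distances among 6 points:

d((1, 2), (7, 7)) = 7.8102
d((1, 2), (14, -3)) = 13.9284
d((1, 2), (4, -5)) = 7.6158 <-- minimum
d((1, 2), (5, 16)) = 14.5602
d((1, 2), (4, -17)) = 19.2354
d((7, 7), (14, -3)) = 12.2066
d((7, 7), (4, -5)) = 12.3693
d((7, 7), (5, 16)) = 9.2195
d((7, 7), (4, -17)) = 24.1868
d((14, -3), (4, -5)) = 10.198
d((14, -3), (5, 16)) = 21.0238
d((14, -3), (4, -17)) = 17.2047
d((4, -5), (5, 16)) = 21.0238
d((4, -5), (4, -17)) = 12.0
d((5, 16), (4, -17)) = 33.0151

Closest pair: (1, 2) and (4, -5) with distance 7.6158

The closest pair is (1, 2) and (4, -5) with Euclidean distance 7.6158. For 6 points, brute-force pairwise comparison is shown above. For large n, the divide-and-conquer algorithm (sort by x, recurse on halves, check the dividing strip) achieves O(n log n).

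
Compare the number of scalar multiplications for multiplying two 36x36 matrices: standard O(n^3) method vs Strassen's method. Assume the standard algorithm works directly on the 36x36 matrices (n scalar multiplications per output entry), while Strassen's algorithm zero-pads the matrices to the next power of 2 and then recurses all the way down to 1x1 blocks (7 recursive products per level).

Matrix multiplication for 36x36 matrices:

Strassen's algorithm requires power-of-2 dimensions. Pad 36x36 to 64x64 (next power of 2).

Standard algorithm: 36^3 = 46656 multiplications
Strassen's algorithm: 7^(log2(64)) = 7^6 = 117649 multiplications
Difference: 46656 - 117649 = -70993 (Strassen uses MORE here due to padding overhead — for small or just-over-power-of-2 n, padding can outweigh the per-level savings)

Standard: 46656 multiplications (36^3). Strassen: 117649 multiplications (7^6, after padding to 64x64). Strassen reduces 8 recursive multiplications to 7 at each level.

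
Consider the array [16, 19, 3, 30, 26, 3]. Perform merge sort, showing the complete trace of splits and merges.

Merge sort trace:

Split: [16, 19, 3, 30, 26, 3] -> [16, 19, 3] and [30, 26, 3]
  Split: [16, 19, 3] -> [16] and [19, 3]
    Split: [19, 3] -> [19] and [3]
    Merge: [19] + [3] -> [3, 19]
  Merge: [16] + [3, 19] -> [3, 16, 19]
  Split: [30, 26, 3] -> [30] and [26, 3]
    Split: [26, 3] -> [26] and [3]
    Merge: [26] + [3] -> [3, 26]
  Merge: [30] + [3, 26] -> [3, 26, 30]
Merge: [3, 16, 19] + [3, 26, 30] -> [3, 3, 16, 19, 26, 30]

Final sorted array: [3, 3, 16, 19, 26, 30]

The merge sort proceeds by recursively splitting the array and merging sorted halves.
After all merges, the sorted array is [3, 3, 16, 19, 26, 30].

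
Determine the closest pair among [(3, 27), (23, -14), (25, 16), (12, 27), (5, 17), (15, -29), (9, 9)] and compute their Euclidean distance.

Computing all pairwise distances among 7 points:

d((3, 27), (23, -14)) = 45.618
d((3, 27), (25, 16)) = 24.5967
d((3, 27), (12, 27)) = 9.0
d((3, 27), (5, 17)) = 10.198
d((3, 27), (15, -29)) = 57.2713
d((3, 27), (9, 9)) = 18.9737
d((23, -14), (25, 16)) = 30.0666
d((23, -14), (12, 27)) = 42.45
d((23, -14), (5, 17)) = 35.8469
d((23, -14), (15, -29)) = 17.0
d((23, -14), (9, 9)) = 26.9258
d((25, 16), (12, 27)) = 17.0294
d((25, 16), (5, 17)) = 20.025
d((25, 16), (15, -29)) = 46.0977
d((25, 16), (9, 9)) = 17.4642
d((12, 27), (5, 17)) = 12.2066
d((12, 27), (15, -29)) = 56.0803
d((12, 27), (9, 9)) = 18.2483
d((5, 17), (15, -29)) = 47.0744
d((5, 17), (9, 9)) = 8.9443 <-- minimum
d((15, -29), (9, 9)) = 38.4708

Closest pair: (5, 17) and (9, 9) with distance 8.9443

The closest pair is (5, 17) and (9, 9) with Euclidean distance 8.9443. For 7 points, brute-force pairwise comparison is shown above. For large n, the divide-and-conquer algorithm (sort by x, recurse on halves, check the dividing strip) achieves O(n log n).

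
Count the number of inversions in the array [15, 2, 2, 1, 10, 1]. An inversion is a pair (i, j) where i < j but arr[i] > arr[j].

Finding inversions in [15, 2, 2, 1, 10, 1]:

(0, 1): arr[0]=15 > arr[1]=2
(0, 2): arr[0]=15 > arr[2]=2
(0, 3): arr[0]=15 > arr[3]=1
(0, 4): arr[0]=15 > arr[4]=10
(0, 5): arr[0]=15 > arr[5]=1
(1, 3): arr[1]=2 > arr[3]=1
(1, 5): arr[1]=2 > arr[5]=1
(2, 3): arr[2]=2 > arr[3]=1
(2, 5): arr[2]=2 > arr[5]=1
(4, 5): arr[4]=10 > arr[5]=1

Total inversions: 10

The array has 10 inversion(s): (0,1), (0,2), (0,3), (0,4), (0,5), (1,3), (1,5), (2,3), (2,5), (4,5). Each pair (i,j) satisfies i < j and arr[i] > arr[j].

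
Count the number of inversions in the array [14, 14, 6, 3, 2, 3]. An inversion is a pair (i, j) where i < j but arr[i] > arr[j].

Finding inversions in [14, 14, 6, 3, 2, 3]:

(0, 2): arr[0]=14 > arr[2]=6
(0, 3): arr[0]=14 > arr[3]=3
(0, 4): arr[0]=14 > arr[4]=2
(0, 5): arr[0]=14 > arr[5]=3
(1, 2): arr[1]=14 > arr[2]=6
(1, 3): arr[1]=14 > arr[3]=3
(1, 4): arr[1]=14 > arr[4]=2
(1, 5): arr[1]=14 > arr[5]=3
(2, 3): arr[2]=6 > arr[3]=3
(2, 4): arr[2]=6 > arr[4]=2
(2, 5): arr[2]=6 > arr[5]=3
(3, 4): arr[3]=3 > arr[4]=2

Total inversions: 12

The array has 12 inversion(s): (0,2), (0,3), (0,4), (0,5), (1,2), (1,3), (1,4), (1,5), (2,3), (2,4), (2,5), (3,4). Each pair (i,j) satisfies i < j and arr[i] > arr[j].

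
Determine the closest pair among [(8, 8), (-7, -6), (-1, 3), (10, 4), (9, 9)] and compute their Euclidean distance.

Computing all pairwise distances among 5 points:

d((8, 8), (-7, -6)) = 20.5183
d((8, 8), (-1, 3)) = 10.2956
d((8, 8), (10, 4)) = 4.4721
d((8, 8), (9, 9)) = 1.4142 <-- minimum
d((-7, -6), (-1, 3)) = 10.8167
d((-7, -6), (10, 4)) = 19.7231
d((-7, -6), (9, 9)) = 21.9317
d((-1, 3), (10, 4)) = 11.0454
d((-1, 3), (9, 9)) = 11.6619
d((10, 4), (9, 9)) = 5.099

Closest pair: (8, 8) and (9, 9) with distance 1.4142

The closest pair is (8, 8) and (9, 9) with Euclidean distance 1.4142. For 5 points, brute-force pairwise comparison is shown above. For large n, the divide-and-conquer algorithm (sort by x, recurse on halves, check the dividing strip) achieves O(n log n).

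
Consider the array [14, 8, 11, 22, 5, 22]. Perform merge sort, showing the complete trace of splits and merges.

Merge sort trace:

Split: [14, 8, 11, 22, 5, 22] -> [14, 8, 11] and [22, 5, 22]
  Split: [14, 8, 11] -> [14] and [8, 11]
    Split: [8, 11] -> [8] and [11]
    Merge: [8] + [11] -> [8, 11]
  Merge: [14] + [8, 11] -> [8, 11, 14]
  Split: [22, 5, 22] -> [22] and [5, 22]
    Split: [5, 22] -> [5] and [22]
    Merge: [5] + [22] -> [5, 22]
  Merge: [22] + [5, 22] -> [5, 22, 22]
Merge: [8, 11, 14] + [5, 22, 22] -> [5, 8, 11, 14, 22, 22]

Final sorted array: [5, 8, 11, 14, 22, 22]

The merge sort proceeds by recursively splitting the array and merging sorted halves.
After all merges, the sorted array is [5, 8, 11, 14, 22, 22].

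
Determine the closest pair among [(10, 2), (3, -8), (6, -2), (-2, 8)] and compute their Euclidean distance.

Computing all pairwise distances among 4 points:

d((10, 2), (3, -8)) = 12.2066
d((10, 2), (6, -2)) = 5.6569 <-- minimum
d((10, 2), (-2, 8)) = 13.4164
d((3, -8), (6, -2)) = 6.7082
d((3, -8), (-2, 8)) = 16.7631
d((6, -2), (-2, 8)) = 12.8062

Closest pair: (10, 2) and (6, -2) with distance 5.6569

The closest pair is (10, 2) and (6, -2) with Euclidean distance 5.6569. For 4 points, brute-force pairwise comparison is shown above. For large n, the divide-and-conquer algorithm (sort by x, recurse on halves, check the dividing strip) achieves O(n log n).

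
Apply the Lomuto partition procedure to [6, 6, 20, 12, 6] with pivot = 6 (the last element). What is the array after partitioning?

Lomuto partition with pivot = 6:

Initial array: [6, 6, 20, 12, 6]

arr[0]=6 <= 6: swap with position 0, array becomes [6, 6, 20, 12, 6]
arr[1]=6 <= 6: swap with position 1, array becomes [6, 6, 20, 12, 6]
arr[2]=20 > 6: no swap
arr[3]=12 > 6: no swap

Place pivot at position 2: [6, 6, 6, 12, 20]
Pivot position: 2

After partitioning with pivot 6, the array becomes [6, 6, 6, 12, 20]. The pivot is placed at index 2. All elements to the left of the pivot are <= 6, and all elements to the right are > 6.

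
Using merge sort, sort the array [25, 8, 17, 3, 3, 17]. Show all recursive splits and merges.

Merge sort trace:

Split: [25, 8, 17, 3, 3, 17] -> [25, 8, 17] and [3, 3, 17]
  Split: [25, 8, 17] -> [25] and [8, 17]
    Split: [8, 17] -> [8] and [17]
    Merge: [8] + [17] -> [8, 17]
  Merge: [25] + [8, 17] -> [8, 17, 25]
  Split: [3, 3, 17] -> [3] and [3, 17]
    Split: [3, 17] -> [3] and [17]
    Merge: [3] + [17] -> [3, 17]
  Merge: [3] + [3, 17] -> [3, 3, 17]
Merge: [8, 17, 25] + [3, 3, 17] -> [3, 3, 8, 17, 17, 25]

Final sorted array: [3, 3, 8, 17, 17, 25]

The merge sort proceeds by recursively splitting the array and merging sorted halves.
After all merges, the sorted array is [3, 3, 8, 17, 17, 25].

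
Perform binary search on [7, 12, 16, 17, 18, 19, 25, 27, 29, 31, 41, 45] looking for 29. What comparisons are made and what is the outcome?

Binary search for 29 in [7, 12, 16, 17, 18, 19, 25, 27, 29, 31, 41, 45]:

lo=0, hi=11, mid=5, arr[mid]=19 -> 19 < 29, search right half
lo=6, hi=11, mid=8, arr[mid]=29 -> Found target at index 8!

Binary search finds 29 at index 8 after 2 comparisons. The search repeatedly halves the search space by comparing with the middle element.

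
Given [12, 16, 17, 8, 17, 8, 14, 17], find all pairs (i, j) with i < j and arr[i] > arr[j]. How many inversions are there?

Finding inversions in [12, 16, 17, 8, 17, 8, 14, 17]:

(0, 3): arr[0]=12 > arr[3]=8
(0, 5): arr[0]=12 > arr[5]=8
(1, 3): arr[1]=16 > arr[3]=8
(1, 5): arr[1]=16 > arr[5]=8
(1, 6): arr[1]=16 > arr[6]=14
(2, 3): arr[2]=17 > arr[3]=8
(2, 5): arr[2]=17 > arr[5]=8
(2, 6): arr[2]=17 > arr[6]=14
(4, 5): arr[4]=17 > arr[5]=8
(4, 6): arr[4]=17 > arr[6]=14

Total inversions: 10

The array has 10 inversion(s): (0,3), (0,5), (1,3), (1,5), (1,6), (2,3), (2,5), (2,6), (4,5), (4,6). Each pair (i,j) satisfies i < j and arr[i] > arr[j].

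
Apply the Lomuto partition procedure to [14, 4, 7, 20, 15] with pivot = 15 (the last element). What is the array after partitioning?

Lomuto partition with pivot = 15:

Initial array: [14, 4, 7, 20, 15]

arr[0]=14 <= 15: swap with position 0, array becomes [14, 4, 7, 20, 15]
arr[1]=4 <= 15: swap with position 1, array becomes [14, 4, 7, 20, 15]
arr[2]=7 <= 15: swap with position 2, array becomes [14, 4, 7, 20, 15]
arr[3]=20 > 15: no swap

Place pivot at position 3: [14, 4, 7, 15, 20]
Pivot position: 3

After partitioning with pivot 15, the array becomes [14, 4, 7, 15, 20]. The pivot is placed at index 3. All elements to the left of the pivot are <= 15, and all elements to the right are > 15.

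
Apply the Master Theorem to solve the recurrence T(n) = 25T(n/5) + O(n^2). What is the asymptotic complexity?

Master Theorem for T(n) = 25T(n/5) + O(n^2):

a = 25, b = 5, c = 2
log_b(a) = log_5(25) = 2.0000

Case 2: c = 2 = log_5(25) = 2.0000
T(n) = O(n^2 log n) = O(n^2 log n)

For T(n) = 25T(n/5) + O(n^2): log_5(25) = 2.0000. This is Case 2 of the Master Theorem (c = log_b(a), equal work at all levels), giving O(n^2 log n).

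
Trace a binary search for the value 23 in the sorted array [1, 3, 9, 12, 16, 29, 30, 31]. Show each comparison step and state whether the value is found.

Binary search for 23 in [1, 3, 9, 12, 16, 29, 30, 31]:

lo=0, hi=7, mid=3, arr[mid]=12 -> 12 < 23, search right half
lo=4, hi=7, mid=5, arr[mid]=29 -> 29 > 23, search left half
lo=4, hi=4, mid=4, arr[mid]=16 -> 16 < 23, search right half
lo=5 > hi=4, target 23 not found

Binary search determines that 23 is not in the array after 3 comparisons. The search space was exhausted without finding the target.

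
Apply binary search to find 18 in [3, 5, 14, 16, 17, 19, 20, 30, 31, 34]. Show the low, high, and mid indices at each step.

Binary search for 18 in [3, 5, 14, 16, 17, 19, 20, 30, 31, 34]:

lo=0, hi=9, mid=4, arr[mid]=17 -> 17 < 18, search right half
lo=5, hi=9, mid=7, arr[mid]=30 -> 30 > 18, search left half
lo=5, hi=6, mid=5, arr[mid]=19 -> 19 > 18, search left half
lo=5 > hi=4, target 18 not found

Binary search determines that 18 is not in the array after 3 comparisons. The search space was exhausted without finding the target.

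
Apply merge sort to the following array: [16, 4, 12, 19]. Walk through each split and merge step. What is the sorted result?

Merge sort trace:

Split: [16, 4, 12, 19] -> [16, 4] and [12, 19]
  Split: [16, 4] -> [16] and [4]
  Merge: [16] + [4] -> [4, 16]
  Split: [12, 19] -> [12] and [19]
  Merge: [12] + [19] -> [12, 19]
Merge: [4, 16] + [12, 19] -> [4, 12, 16, 19]

Final sorted array: [4, 12, 16, 19]

The merge sort proceeds by recursively splitting the array and merging sorted halves.
After all merges, the sorted array is [4, 12, 16, 19].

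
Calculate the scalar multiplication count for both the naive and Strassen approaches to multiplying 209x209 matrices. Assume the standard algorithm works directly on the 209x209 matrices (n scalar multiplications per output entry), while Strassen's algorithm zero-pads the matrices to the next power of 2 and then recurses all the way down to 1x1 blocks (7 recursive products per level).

Matrix multiplication for 209x209 matrices:

Strassen's algorithm requires power-of-2 dimensions. Pad 209x209 to 256x256 (next power of 2).

Standard algorithm: 209^3 = 9129329 multiplications
Strassen's algorithm: 7^(log2(256)) = 7^8 = 5764801 multiplications
Savings: 9129329 - 5764801 = 3364528 multiplications

Standard: 9129329 multiplications (209^3). Strassen: 5764801 multiplications (7^8, after padding to 256x256). Strassen reduces 8 recursive multiplications to 7 at each level.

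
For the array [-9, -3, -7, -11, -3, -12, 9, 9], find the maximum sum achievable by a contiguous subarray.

Using Kadane's algorithm on [-9, -3, -7, -11, -3, -12, 9, 9]:

Scanning through the array:
Position 1 (value -3): max_ending_here = -3, max_so_far = -3
Position 2 (value -7): max_ending_here = -7, max_so_far = -3
Position 3 (value -11): max_ending_here = -11, max_so_far = -3
Position 4 (value -3): max_ending_here = -3, max_so_far = -3
Position 5 (value -12): max_ending_here = -12, max_so_far = -3
Position 6 (value 9): max_ending_here = 9, max_so_far = 9
Position 7 (value 9): max_ending_here = 18, max_so_far = 18

Maximum subarray: [9, 9]
Maximum sum: 18

The maximum subarray is [9, 9] with sum 18. This subarray runs from index 6 to index 7.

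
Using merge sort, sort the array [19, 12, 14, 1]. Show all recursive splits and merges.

Merge sort trace:

Split: [19, 12, 14, 1] -> [19, 12] and [14, 1]
  Split: [19, 12] -> [19] and [12]
  Merge: [19] + [12] -> [12, 19]
  Split: [14, 1] -> [14] and [1]
  Merge: [14] + [1] -> [1, 14]
Merge: [12, 19] + [1, 14] -> [1, 12, 14, 19]

Final sorted array: [1, 12, 14, 19]

The merge sort proceeds by recursively splitting the array and merging sorted halves.
After all merges, the sorted array is [1, 12, 14, 19].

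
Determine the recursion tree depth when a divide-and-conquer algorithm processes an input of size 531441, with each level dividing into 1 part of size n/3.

For divide and conquer with division factor 3:

Problem sizes at each level:
Level 0: 531441
Level 1: 177147
Level 2: 59049
Level 3: 19683
Level 4: 6561
Level 5: 2187
Level 6: 729
Level 7: 243
Level 8: 81
Level 9: 27
Level 10: 9
Level 11: 3
Level 12: 1

The root is level 0 and the size-1 base case is level 12 (the tree spans levels 0 through 12, i.e. 13 levels counting the root), so the depth is the number of divisions: log_3(531441) = 12

The recursion tree depth is log_3(531441) = 12. At each level, the problem size is divided by 3, so it takes 12 divisions to reduce to a base case of size 1. The algorithm makes 1 recursive call at each level.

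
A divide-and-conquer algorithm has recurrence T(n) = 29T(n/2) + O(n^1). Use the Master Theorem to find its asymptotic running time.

Master Theorem for T(n) = 29T(n/2) + O(n^1):

a = 29, b = 2, c = 1
log_b(a) = log_2(29) = 4.8580

Case 1: c = 1 < log_2(29) = 4.8580
T(n) = O(n^(log_2 29))

For T(n) = 29T(n/2) + O(n^1): log_2(29) = 4.8580. This is Case 1 of the Master Theorem (c < log_b(a), work dominated by leaves), giving O(n^(log_2 29)).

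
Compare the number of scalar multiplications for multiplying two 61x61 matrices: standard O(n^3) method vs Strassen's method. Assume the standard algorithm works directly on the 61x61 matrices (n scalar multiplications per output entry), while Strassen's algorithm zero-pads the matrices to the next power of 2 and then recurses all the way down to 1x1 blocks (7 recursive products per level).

Matrix multiplication for 61x61 matrices:

Strassen's algorithm requires power-of-2 dimensions. Pad 61x61 to 64x64 (next power of 2).

Standard algorithm: 61^3 = 226981 multiplications
Strassen's algorithm: 7^(log2(64)) = 7^6 = 117649 multiplications
Savings: 226981 - 117649 = 109332 multiplications

Standard: 226981 multiplications (61^3). Strassen: 117649 multiplications (7^6, after padding to 64x64). Strassen reduces 8 recursive multiplications to 7 at each level.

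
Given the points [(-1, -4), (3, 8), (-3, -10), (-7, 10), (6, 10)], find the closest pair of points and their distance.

Computing all pairwise distances among 5 points:

d((-1, -4), (3, 8)) = 12.6491
d((-1, -4), (-3, -10)) = 6.3246
d((-1, -4), (-7, 10)) = 15.2315
d((-1, -4), (6, 10)) = 15.6525
d((3, 8), (-3, -10)) = 18.9737
d((3, 8), (-7, 10)) = 10.198
d((3, 8), (6, 10)) = 3.6056 <-- minimum
d((-3, -10), (-7, 10)) = 20.3961
d((-3, -10), (6, 10)) = 21.9317
d((-7, 10), (6, 10)) = 13.0

Closest pair: (3, 8) and (6, 10) with distance 3.6056

The closest pair is (3, 8) and (6, 10) with Euclidean distance 3.6056. For 5 points, brute-force pairwise comparison is shown above. For large n, the divide-and-conquer algorithm (sort by x, recurse on halves, check the dividing strip) achieves O(n log n).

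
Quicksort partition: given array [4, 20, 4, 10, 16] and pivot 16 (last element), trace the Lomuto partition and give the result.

Lomuto partition with pivot = 16:

Initial array: [4, 20, 4, 10, 16]

arr[0]=4 <= 16: swap with position 0, array becomes [4, 20, 4, 10, 16]
arr[1]=20 > 16: no swap
arr[2]=4 <= 16: swap with position 1, array becomes [4, 4, 20, 10, 16]
arr[3]=10 <= 16: swap with position 2, array becomes [4, 4, 10, 20, 16]

Place pivot at position 3: [4, 4, 10, 16, 20]
Pivot position: 3

After partitioning with pivot 16, the array becomes [4, 4, 10, 16, 20]. The pivot is placed at index 3. All elements to the left of the pivot are <= 16, and all elements to the right are > 16.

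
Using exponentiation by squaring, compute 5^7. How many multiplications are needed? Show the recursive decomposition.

Computing 5^7 by squaring (build up from 5^1; each line after the first costs one multiplication):

5^1 = 5
5^2 = (5^1)^2 = 5^2 = 25
5^3 = 5 * 5^2 = 5 * 25 = 125
5^6 = (5^3)^2 = 125^2 = 15625
5^7 = 5 * 5^6 = 5 * 15625 = 78125

Result: 78125
Multiplications needed: 4 (4 lines after 5^1)

5^7 = 78125. Using exponentiation by squaring, this requires 4 multiplications. The key idea: if the exponent is even, square the half-power; if odd, multiply by the base once.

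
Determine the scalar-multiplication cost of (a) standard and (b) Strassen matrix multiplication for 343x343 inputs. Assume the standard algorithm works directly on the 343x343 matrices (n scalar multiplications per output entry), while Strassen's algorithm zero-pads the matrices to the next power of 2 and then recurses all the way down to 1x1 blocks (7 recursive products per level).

Matrix multiplication for 343x343 matrices:

Strassen's algorithm requires power-of-2 dimensions. Pad 343x343 to 512x512 (next power of 2).

Standard algorithm: 343^3 = 40353607 multiplications
Strassen's algorithm: 7^(log2(512)) = 7^9 = 40353607 multiplications
Savings: 40353607 - 40353607 = 0 multiplications

Standard: 40353607 multiplications (343^3). Strassen: 40353607 multiplications (7^9, after padding to 512x512). Strassen reduces 8 recursive multiplications to 7 at each level.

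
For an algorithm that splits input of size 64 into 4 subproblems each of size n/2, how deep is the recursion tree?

For divide and conquer with division factor 2:

Problem sizes at each level:
Level 0: 64
Level 1: 32
Level 2: 16
Level 3: 8
Level 4: 4
Level 5: 2
Level 6: 1

The root is level 0 and the size-1 base case is level 6 (the tree spans levels 0 through 6, i.e. 7 levels counting the root), so the depth is the number of divisions: log_2(64) = 6

The recursion tree depth is log_2(64) = 6. At each level, the problem size is divided by 2, so it takes 6 divisions to reduce to a base case of size 1. The algorithm makes 4 recursive calls at each level.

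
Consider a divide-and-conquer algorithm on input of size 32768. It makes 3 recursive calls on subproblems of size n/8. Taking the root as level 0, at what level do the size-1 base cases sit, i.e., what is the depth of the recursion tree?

For divide and conquer with division factor 8:

Problem sizes at each level:
Level 0: 32768
Level 1: 4096
Level 2: 512
Level 3: 64
Level 4: 8
Level 5: 1

The root is level 0 and the size-1 base case is level 5 (the tree spans levels 0 through 5, i.e. 6 levels counting the root), so the depth is the number of divisions: log_8(32768) = 5

The recursion tree depth is log_8(32768) = 5. At each level, the problem size is divided by 8, so it takes 5 divisions to reduce to a base case of size 1. The algorithm makes 3 recursive calls at each level.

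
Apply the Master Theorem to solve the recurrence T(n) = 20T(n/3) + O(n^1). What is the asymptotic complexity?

Master Theorem for T(n) = 20T(n/3) + O(n^1):

a = 20, b = 3, c = 1
log_b(a) = log_3(20) = 2.7268

Case 1: c = 1 < log_3(20) = 2.7268
T(n) = O(n^(log_3 20))

For T(n) = 20T(n/3) + O(n^1): log_3(20) = 2.7268. This is Case 1 of the Master Theorem (c < log_b(a), work dominated by leaves), giving O(n^(log_3 20)).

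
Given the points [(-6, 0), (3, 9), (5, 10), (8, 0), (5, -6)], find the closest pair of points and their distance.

Computing all pairwise distances among 5 points:

d((-6, 0), (3, 9)) = 12.7279
d((-6, 0), (5, 10)) = 14.8661
d((-6, 0), (8, 0)) = 14.0
d((-6, 0), (5, -6)) = 12.53
d((3, 9), (5, 10)) = 2.2361 <-- minimum
d((3, 9), (8, 0)) = 10.2956
d((3, 9), (5, -6)) = 15.1327
d((5, 10), (8, 0)) = 10.4403
d((5, 10), (5, -6)) = 16.0
d((8, 0), (5, -6)) = 6.7082

Closest pair: (3, 9) and (5, 10) with distance 2.2361

The closest pair is (3, 9) and (5, 10) with Euclidean distance 2.2361. For 5 points, brute-force pairwise comparison is shown above. For large n, the divide-and-conquer algorithm (sort by x, recurse on halves, check the dividing strip) achieves O(n log n).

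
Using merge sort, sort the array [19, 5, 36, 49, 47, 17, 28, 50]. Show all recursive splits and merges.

Merge sort trace:

Split: [19, 5, 36, 49, 47, 17, 28, 50] -> [19, 5, 36, 49] and [47, 17, 28, 50]
  Split: [19, 5, 36, 49] -> [19, 5] and [36, 49]
    Split: [19, 5] -> [19] and [5]
    Merge: [19] + [5] -> [5, 19]
    Split: [36, 49] -> [36] and [49]
    Merge: [36] + [49] -> [36, 49]
  Merge: [5, 19] + [36, 49] -> [5, 19, 36, 49]
  Split: [47, 17, 28, 50] -> [47, 17] and [28, 50]
    Split: [47, 17] -> [47] and [17]
    Merge: [47] + [17] -> [17, 47]
    Split: [28, 50] -> [28] and [50]
    Merge: [28] + [50] -> [28, 50]
  Merge: [17, 47] + [28, 50] -> [17, 28, 47, 50]
Merge: [5, 19, 36, 49] + [17, 28, 47, 50] -> [5, 17, 19, 28, 36, 47, 49, 50]

Final sorted array: [5, 17, 19, 28, 36, 47, 49, 50]

The merge sort proceeds by recursively splitting the array and merging sorted halves.
After all merges, the sorted array is [5, 17, 19, 28, 36, 47, 49, 50].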